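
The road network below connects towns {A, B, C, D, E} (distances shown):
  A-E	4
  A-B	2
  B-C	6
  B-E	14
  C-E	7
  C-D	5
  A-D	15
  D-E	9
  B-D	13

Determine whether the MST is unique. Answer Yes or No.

Kruskal: consider edges lightest-first.
A-B (2): add. Components now {A,B} {C} {D} {E}
A-E (4): add. Components now {A,B,E} {C} {D}
C-D (5): add. Components now {A,B,E} {C,D}
B-C (6): add. Components now {A,B,C,D,E}
Every non-tree edge has weight strictly greater than the heaviest edge on the tree path between its endpoints, so the MST is unique.

Yes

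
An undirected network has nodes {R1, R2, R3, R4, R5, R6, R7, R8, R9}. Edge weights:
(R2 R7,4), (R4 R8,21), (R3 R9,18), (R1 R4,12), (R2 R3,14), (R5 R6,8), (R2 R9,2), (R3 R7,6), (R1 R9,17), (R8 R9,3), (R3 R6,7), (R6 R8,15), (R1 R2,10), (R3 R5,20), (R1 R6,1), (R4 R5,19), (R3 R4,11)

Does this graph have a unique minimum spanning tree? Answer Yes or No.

Yes

Kruskal: consider edges lightest-first.
R1 R6 (1): add — endpoints in different components.
R2 R9 (2): add — endpoints in different components.
R8 R9 (3): add — endpoints in different components.
R2 R7 (4): add — endpoints in different components.
R3 R7 (6): add — endpoints in different components.
R3 R6 (7): add — endpoints in different components.
R5 R6 (8): add — endpoints in different components.
R1 R2 (10): skip — R2 and R1 already connected.
R3 R4 (11): add — endpoints in different components.
Every non-tree edge has weight strictly greater than the heaviest edge on the tree path between its endpoints, so the MST is unique.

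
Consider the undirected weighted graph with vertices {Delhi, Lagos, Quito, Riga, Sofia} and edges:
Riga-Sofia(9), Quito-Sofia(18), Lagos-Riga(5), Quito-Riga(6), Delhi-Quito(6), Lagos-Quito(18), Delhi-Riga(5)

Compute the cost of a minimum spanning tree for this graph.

25

Sort edges by weight, then run Kruskal:
Delhi-Riga (5): add. Components now {Lagos} {Delhi,Riga} {Quito} {Sofia}
Lagos-Riga (5): add. Components now {Delhi,Lagos,Riga} {Quito} {Sofia}
Delhi-Quito (6): add. Components now {Delhi,Lagos,Quito,Riga} {Sofia}
Quito-Riga (6): skip — Quito and Riga already connected.
Riga-Sofia (9): add. Components now {Delhi,Lagos,Quito,Riga,Sofia}
MST edges: Delhi-Riga, Lagos-Riga, Delhi-Quito, Riga-Sofia; total weight 5+5+6+9 = 25.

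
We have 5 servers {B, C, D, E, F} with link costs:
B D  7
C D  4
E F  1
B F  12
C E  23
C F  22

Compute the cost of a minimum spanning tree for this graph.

Kruskal's algorithm — process edges by increasing weight (ties by edge label):
E F (1): add. Components now {B} {C} {D} {E,F}
C D (4): add. Components now {B} {C,D} {E,F}
B D (7): add. Components now {B,C,D} {E,F}
B F (12): add. Components now {B,C,D,E,F}
MST edges: E F, C D, B D, B F; total weight 1+4+7+12 = 24.

24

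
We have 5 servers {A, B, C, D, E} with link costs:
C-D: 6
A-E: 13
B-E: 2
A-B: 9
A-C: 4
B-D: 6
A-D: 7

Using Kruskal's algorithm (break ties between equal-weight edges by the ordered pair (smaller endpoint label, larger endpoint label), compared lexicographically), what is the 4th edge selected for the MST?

C-D

Kruskal's algorithm — process edges by increasing weight (ties by edge label):
B-E (2): add — endpoints in different components.
A-C (4): add — endpoints in different components.
B-D (6): add — endpoints in different components.
C-D (6): add — endpoints in different components.
The 4th edge added is C-D.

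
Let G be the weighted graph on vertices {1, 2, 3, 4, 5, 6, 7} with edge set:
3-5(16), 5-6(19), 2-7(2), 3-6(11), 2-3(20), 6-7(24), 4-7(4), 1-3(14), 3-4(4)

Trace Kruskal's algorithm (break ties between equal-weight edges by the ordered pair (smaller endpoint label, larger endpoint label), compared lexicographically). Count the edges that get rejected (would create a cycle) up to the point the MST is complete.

0

Sort edges by weight, then run Kruskal:
2-7 (2): add — endpoints in different components.
3-4 (4): add — endpoints in different components.
4-7 (4): add — endpoints in different components.
3-6 (11): add — endpoints in different components.
1-3 (14): add — endpoints in different components.
3-5 (16): add — endpoints in different components.
Edges rejected before the tree was complete: 0.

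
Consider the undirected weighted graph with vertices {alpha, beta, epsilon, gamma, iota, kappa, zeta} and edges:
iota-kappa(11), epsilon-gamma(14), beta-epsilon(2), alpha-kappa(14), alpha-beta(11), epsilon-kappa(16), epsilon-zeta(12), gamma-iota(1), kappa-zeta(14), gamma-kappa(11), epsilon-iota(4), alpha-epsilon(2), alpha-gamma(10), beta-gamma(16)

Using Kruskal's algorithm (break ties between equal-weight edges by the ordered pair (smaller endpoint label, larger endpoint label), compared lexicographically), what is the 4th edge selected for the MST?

epsilon-iota

Sort edges by weight, then run Kruskal:
gamma-iota (1): add. Components now {gamma,iota} {alpha} {zeta} {epsilon} {kappa} {beta}
alpha-epsilon (2): add. Components now {gamma,iota} {alpha,epsilon} {zeta} {kappa} {beta}
beta-epsilon (2): add. Components now {gamma,iota} {alpha,beta,epsilon} {zeta} {kappa}
epsilon-iota (4): add. Components now {alpha,beta,epsilon,gamma,iota} {zeta} {kappa}
alpha-gamma (10): skip — gamma and alpha already connected.
alpha-beta (11): skip — alpha and beta already connected.
gamma-kappa (11): add. Components now {alpha,beta,epsilon,gamma,iota,kappa} {zeta}
iota-kappa (11): skip — iota and kappa already connected.
epsilon-zeta (12): add. Components now {alpha,beta,epsilon,gamma,iota,kappa,zeta}
The 4th edge added is epsilon-iota.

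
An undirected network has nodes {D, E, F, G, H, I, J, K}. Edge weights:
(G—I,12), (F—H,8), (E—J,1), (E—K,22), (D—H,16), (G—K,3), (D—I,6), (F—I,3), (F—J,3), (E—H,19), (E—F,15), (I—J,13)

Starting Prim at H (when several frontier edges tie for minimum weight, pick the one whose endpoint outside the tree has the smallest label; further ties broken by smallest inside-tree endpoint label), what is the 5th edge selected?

D-I

Prim's algorithm from H:
Step 1: frontier [F—H 8, D—H 16, E—H 19] → take F—H (8); add F.
Step 2: frontier [F—I 3, F—J 3, E—F 15, D—H 16, E—H 19] → take F—I (3); add I.
Step 3: frontier [F—J 3, E—F 15, D—H 16, E—H 19, D—I 6, G—I 12, I—J 13] → take F—J (3); add J.
Step 4: frontier [E—F 15, D—H 16, E—H 19, D—I 6, G—I 12, E—J 1] → take E—J (1); add E.
Step 5: frontier [E—K 22, D—H 16, D—I 6, G—I 12] → take D—I (6); add D.
Step 6: frontier [E—K 22, G—I 12] → take G—I (12); add G.
Step 7: frontier [E—K 22, G—K 3] → take G—K (3); add K.
The 5th edge added is D—I.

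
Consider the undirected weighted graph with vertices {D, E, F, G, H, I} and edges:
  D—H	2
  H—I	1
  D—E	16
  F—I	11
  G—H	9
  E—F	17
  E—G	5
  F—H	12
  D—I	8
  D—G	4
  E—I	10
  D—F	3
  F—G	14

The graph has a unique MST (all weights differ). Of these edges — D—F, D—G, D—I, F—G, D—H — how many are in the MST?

3

Kruskal's algorithm — process edges by increasing weight (ties by edge label):
H—I (1): add. Components now {D} {E} {F} {G} {H,I}
D—H (2): add. Components now {D,H,I} {E} {F} {G}
D—F (3): add. Components now {D,F,H,I} {E} {G}
D—G (4): add. Components now {D,F,G,H,I} {E}
E—G (5): add. Components now {D,E,F,G,H,I}
MST edge set: {H—I, D—H, D—F, D—G, E—G}.
Of the listed edges, {D—F, D—G, D—H} are in the MST → 3.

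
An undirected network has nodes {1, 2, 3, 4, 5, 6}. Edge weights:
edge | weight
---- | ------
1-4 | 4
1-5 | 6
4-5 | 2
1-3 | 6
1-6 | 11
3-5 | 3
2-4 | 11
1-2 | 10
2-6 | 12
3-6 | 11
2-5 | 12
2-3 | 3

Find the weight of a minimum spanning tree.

23

Prim, starting at 6.
Step 1: frontier [1-6 11, 3-6 11, 2-6 12] → take 1-6 (11); add 1.
Step 2: frontier [1-4 4, 1-3 6, 1-5 6, 1-2 10, 3-6 11, 2-6 12] → take 1-4 (4); add 4.
Step 3: frontier [1-3 6, 1-5 6, 1-2 10, 4-5 2, 2-4 11, 3-6 11, 2-6 12] → take 4-5 (2); add 5.
Step 4: frontier [1-3 6, 1-2 10, 2-4 11, 3-5 3, 2-5 12, 3-6 11, 2-6 12] → take 3-5 (3); add 3.
Step 5: frontier [1-2 10, 2-3 3, 2-4 11, 2-5 12, 2-6 12] → take 2-3 (3); add 2.
MST edges: 1-6, 1-4, 4-5, 3-5, 2-3; total weight 11+4+2+3+3 = 23.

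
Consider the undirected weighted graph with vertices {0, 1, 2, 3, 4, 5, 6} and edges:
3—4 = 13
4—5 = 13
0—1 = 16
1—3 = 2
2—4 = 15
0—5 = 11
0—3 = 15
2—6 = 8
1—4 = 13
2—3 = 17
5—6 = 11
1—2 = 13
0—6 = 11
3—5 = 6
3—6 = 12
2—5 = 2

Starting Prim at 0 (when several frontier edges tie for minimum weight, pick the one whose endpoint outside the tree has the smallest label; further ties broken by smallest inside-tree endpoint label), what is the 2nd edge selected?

Prim, starting at 0.
Step 1: cheapest edge leaving the tree is 0—5 (11); add 5.
Step 2: cheapest edge leaving the tree is 2—5 (2); add 2.
Step 3: cheapest edge leaving the tree is 3—5 (6); add 3.
Step 4: cheapest edge leaving the tree is 1—3 (2); add 1.
Step 5: cheapest edge leaving the tree is 2—6 (8); add 6.
Step 6: cheapest edge leaving the tree is 1—4 (13); add 4.
The 2nd edge added is 2—5.

2-5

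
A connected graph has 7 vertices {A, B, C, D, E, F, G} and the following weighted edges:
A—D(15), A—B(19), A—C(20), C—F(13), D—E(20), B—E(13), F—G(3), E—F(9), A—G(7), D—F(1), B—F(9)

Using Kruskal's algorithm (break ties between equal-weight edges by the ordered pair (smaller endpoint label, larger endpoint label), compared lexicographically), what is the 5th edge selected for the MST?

E-F

Kruskal: consider edges lightest-first.
D—F (1): add. Components now {A} {B} {C} {D,F} {E} {G}
F—G (3): add. Components now {A} {B} {C} {D,F,G} {E}
A—G (7): add. Components now {A,D,F,G} {B} {C} {E}
B—F (9): add. Components now {A,B,D,F,G} {C} {E}
E—F (9): add. Components now {A,B,D,E,F,G} {C}
B—E (13): skip — B and E already connected.
C—F (13): add. Components now {A,B,C,D,E,F,G}
The 5th edge added is E—F.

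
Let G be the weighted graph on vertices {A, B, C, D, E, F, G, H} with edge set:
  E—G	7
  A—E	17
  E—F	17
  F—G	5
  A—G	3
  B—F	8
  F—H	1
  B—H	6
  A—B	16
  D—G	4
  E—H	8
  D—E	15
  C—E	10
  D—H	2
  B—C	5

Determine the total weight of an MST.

28

Kruskal's algorithm — process edges by increasing weight (ties by edge label):
F—H (1): add — endpoints in different components.
D—H (2): add — endpoints in different components.
A—G (3): add — endpoints in different components.
D—G (4): add — endpoints in different components.
B—C (5): add — endpoints in different components.
F—G (5): skip — F and G already connected.
B—H (6): add — endpoints in different components.
E—G (7): add — endpoints in different components.
MST edges: F—H, D—H, A—G, D—G, B—C, B—H, E—G; total weight 1+2+3+4+5+6+7 = 28.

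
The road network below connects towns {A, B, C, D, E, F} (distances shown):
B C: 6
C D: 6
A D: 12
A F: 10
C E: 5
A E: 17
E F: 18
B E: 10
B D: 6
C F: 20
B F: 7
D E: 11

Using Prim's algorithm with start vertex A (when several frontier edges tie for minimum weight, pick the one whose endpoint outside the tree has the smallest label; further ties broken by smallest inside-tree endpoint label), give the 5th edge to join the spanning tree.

B-D

Prim, starting at A.
Step 1: cheapest edge leaving the tree is A F (10); add F.
Step 2: cheapest edge leaving the tree is B F (7); add B.
Step 3: cheapest edge leaving the tree is B C (6); add C.
Step 4: cheapest edge leaving the tree is C E (5); add E.
Step 5: cheapest edge leaving the tree is B D (6); add D.
The 5th edge added is B D.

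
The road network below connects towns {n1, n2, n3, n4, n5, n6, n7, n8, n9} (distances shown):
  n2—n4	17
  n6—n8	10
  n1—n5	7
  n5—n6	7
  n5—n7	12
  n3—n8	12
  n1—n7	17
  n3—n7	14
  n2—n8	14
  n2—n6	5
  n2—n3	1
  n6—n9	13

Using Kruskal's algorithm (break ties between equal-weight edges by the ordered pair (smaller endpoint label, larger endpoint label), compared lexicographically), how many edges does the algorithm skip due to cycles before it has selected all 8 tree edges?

Kruskal: consider edges lightest-first.
n2—n3 (1): add — endpoints in different components.
n2—n6 (5): add — endpoints in different components.
n1—n5 (7): add — endpoints in different components.
n5—n6 (7): add — endpoints in different components.
n6—n8 (10): add — endpoints in different components.
n3—n8 (12): skip — n8 and n3 already connected.
n5—n7 (12): add — endpoints in different components.
n6—n9 (13): add — endpoints in different components.
n2—n8 (14): skip — n8 and n2 already connected.
n3—n7 (14): skip — n3 and n7 already connected.
n1—n7 (17): skip — n7 and n1 already connected.
n2—n4 (17): add — endpoints in different components.
Edges rejected before the tree was complete: 4.

4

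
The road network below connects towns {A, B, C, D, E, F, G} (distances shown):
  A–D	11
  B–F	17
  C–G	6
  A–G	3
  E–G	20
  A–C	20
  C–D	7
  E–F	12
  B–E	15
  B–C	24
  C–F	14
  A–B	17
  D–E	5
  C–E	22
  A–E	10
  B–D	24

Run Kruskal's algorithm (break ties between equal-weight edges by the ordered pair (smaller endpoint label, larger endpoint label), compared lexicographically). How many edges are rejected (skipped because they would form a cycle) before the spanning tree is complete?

3

Kruskal's algorithm — process edges by increasing weight (ties by edge label):
A–G (3): add. Components now {A,G} {B} {C} {D} {E} {F}
D–E (5): add. Components now {A,G} {B} {C} {D,E} {F}
C–G (6): add. Components now {A,C,G} {B} {D,E} {F}
C–D (7): add. Components now {A,C,D,E,G} {B} {F}
A–E (10): skip — A and E already connected.
A–D (11): skip — A and D already connected.
E–F (12): add. Components now {A,C,D,E,F,G} {B}
C–F (14): skip — C and F already connected.
B–E (15): add. Components now {A,B,C,D,E,F,G}
Edges rejected before the tree was complete: 3.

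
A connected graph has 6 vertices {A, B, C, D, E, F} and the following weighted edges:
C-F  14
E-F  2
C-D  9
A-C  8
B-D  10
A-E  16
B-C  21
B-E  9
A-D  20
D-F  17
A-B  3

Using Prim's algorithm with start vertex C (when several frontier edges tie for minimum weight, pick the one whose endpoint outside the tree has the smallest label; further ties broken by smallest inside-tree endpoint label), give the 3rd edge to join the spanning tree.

Grow the tree from C using Prim:
Step 1: cheapest edge leaving the tree is A-C (8); add A.
Step 2: cheapest edge leaving the tree is A-B (3); add B.
Step 3: cheapest edge leaving the tree is C-D (9); add D.
Step 4: cheapest edge leaving the tree is B-E (9); add E.
Step 5: cheapest edge leaving the tree is E-F (2); add F.
The 3rd edge added is C-D.

C-D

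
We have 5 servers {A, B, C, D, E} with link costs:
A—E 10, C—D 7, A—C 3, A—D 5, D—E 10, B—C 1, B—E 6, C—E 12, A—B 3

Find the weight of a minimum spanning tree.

Kruskal: consider edges lightest-first.
B—C (1): add — endpoints in different components.
A—B (3): add — endpoints in different components.
A—C (3): skip — A and C already connected.
A—D (5): add — endpoints in different components.
B—E (6): add — endpoints in different components.
MST edges: B—C, A—B, A—D, B—E; total weight 1+3+5+6 = 15.

15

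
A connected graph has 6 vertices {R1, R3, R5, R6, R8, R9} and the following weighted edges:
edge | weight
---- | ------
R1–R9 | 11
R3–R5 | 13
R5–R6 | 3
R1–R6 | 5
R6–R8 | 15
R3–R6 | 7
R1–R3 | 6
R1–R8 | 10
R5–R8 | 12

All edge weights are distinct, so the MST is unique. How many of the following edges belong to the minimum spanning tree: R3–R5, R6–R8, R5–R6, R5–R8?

1

Sort edges by weight, then run Kruskal:
R5–R6 (3): add — endpoints in different components.
R1–R6 (5): add — endpoints in different components.
R1–R3 (6): add — endpoints in different components.
R3–R6 (7): skip — R3 and R6 already connected.
R1–R8 (10): add — endpoints in different components.
R1–R9 (11): add — endpoints in different components.
MST edge set: {R5–R6, R1–R6, R1–R3, R1–R8, R1–R9}.
Of the listed edges, {R5–R6} are in the MST → 1.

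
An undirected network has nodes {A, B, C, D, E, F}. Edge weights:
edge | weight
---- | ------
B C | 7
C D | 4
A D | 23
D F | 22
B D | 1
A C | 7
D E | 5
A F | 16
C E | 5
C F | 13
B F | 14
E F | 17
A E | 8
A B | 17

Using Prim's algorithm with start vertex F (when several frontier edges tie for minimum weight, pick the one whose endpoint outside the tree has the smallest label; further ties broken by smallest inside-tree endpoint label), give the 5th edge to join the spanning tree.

A-C

Prim, starting at F.
Step 1: cheapest edge leaving the tree is C F (13); add C.
Step 2: cheapest edge leaving the tree is C D (4); add D.
Step 3: cheapest edge leaving the tree is B D (1); add B.
Step 4: cheapest edge leaving the tree is C E (5); add E.
Step 5: cheapest edge leaving the tree is A C (7); add A.
The 5th edge added is A C.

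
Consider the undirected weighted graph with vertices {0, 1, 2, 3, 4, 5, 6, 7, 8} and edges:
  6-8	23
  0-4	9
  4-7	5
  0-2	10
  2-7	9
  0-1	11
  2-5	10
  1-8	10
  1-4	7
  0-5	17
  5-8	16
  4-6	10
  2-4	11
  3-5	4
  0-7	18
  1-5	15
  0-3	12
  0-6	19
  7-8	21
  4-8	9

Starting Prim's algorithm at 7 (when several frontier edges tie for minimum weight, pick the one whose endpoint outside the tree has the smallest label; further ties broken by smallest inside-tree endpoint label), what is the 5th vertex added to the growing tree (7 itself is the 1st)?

Prim, starting at 7.
Step 1: cheapest edge leaving the tree is 4-7 (5); add 4.
Step 2: cheapest edge leaving the tree is 1-4 (7); add 1.
Step 3: cheapest edge leaving the tree is 0-4 (9); add 0.
Step 4: cheapest edge leaving the tree is 2-7 (9); add 2.
Step 5: cheapest edge leaving the tree is 4-8 (9); add 8.
Step 6: cheapest edge leaving the tree is 2-5 (10); add 5.
Step 7: cheapest edge leaving the tree is 3-5 (4); add 3.
Step 8: cheapest edge leaving the tree is 4-6 (10); add 6.
Vertex order: 7, 4, 1, 0, 2, 8, 5, 3, 6. The 5th vertex is 2.

2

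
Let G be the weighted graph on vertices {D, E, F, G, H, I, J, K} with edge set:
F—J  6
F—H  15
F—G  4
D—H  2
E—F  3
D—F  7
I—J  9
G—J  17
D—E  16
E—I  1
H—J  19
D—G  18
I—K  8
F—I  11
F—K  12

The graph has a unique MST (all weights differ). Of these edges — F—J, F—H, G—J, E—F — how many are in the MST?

Kruskal's algorithm — process edges by increasing weight (ties by edge label):
E—I (1): add — endpoints in different components.
D—H (2): add — endpoints in different components.
E—F (3): add — endpoints in different components.
F—G (4): add — endpoints in different components.
F—J (6): add — endpoints in different components.
D—F (7): add — endpoints in different components.
I—K (8): add — endpoints in different components.
MST edge set: {E—I, D—H, E—F, F—G, F—J, D—F, I—K}.
Of the listed edges, {F—J, E—F} are in the MST → 2.

2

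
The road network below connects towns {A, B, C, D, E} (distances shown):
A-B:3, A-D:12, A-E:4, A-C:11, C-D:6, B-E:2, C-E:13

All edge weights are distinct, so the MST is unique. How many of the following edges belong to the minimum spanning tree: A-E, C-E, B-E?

Sort edges by weight, then run Kruskal:
B-E (2): add. Components now {A} {B,E} {C} {D}
A-B (3): add. Components now {A,B,E} {C} {D}
A-E (4): skip — A and E already connected.
C-D (6): add. Components now {A,B,E} {C,D}
A-C (11): add. Components now {A,B,C,D,E}
MST edge set: {B-E, A-B, C-D, A-C}.
Of the listed edges, {B-E} are in the MST → 1.

1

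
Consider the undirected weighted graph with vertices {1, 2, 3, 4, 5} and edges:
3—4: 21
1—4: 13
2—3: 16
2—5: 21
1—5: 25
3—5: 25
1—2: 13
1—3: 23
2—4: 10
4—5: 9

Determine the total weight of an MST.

48

Sort edges by weight, then run Kruskal:
4—5 (9): add. Components now {1} {2} {3} {4,5}
2—4 (10): add. Components now {1} {2,4,5} {3}
1—2 (13): add. Components now {1,2,4,5} {3}
1—4 (13): skip — 1 and 4 already connected.
2—3 (16): add. Components now {1,2,3,4,5}
MST edges: 4—5, 2—4, 1—2, 2—3; total weight 9+10+13+16 = 48.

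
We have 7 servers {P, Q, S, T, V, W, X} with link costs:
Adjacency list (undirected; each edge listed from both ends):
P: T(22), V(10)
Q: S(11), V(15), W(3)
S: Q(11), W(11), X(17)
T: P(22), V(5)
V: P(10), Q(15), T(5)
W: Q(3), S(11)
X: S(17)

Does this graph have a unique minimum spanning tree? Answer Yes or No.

No

Sort edges by weight, then run Kruskal:
Q–W (3): add — endpoints in different components.
T–V (5): add — endpoints in different components.
P–V (10): add — endpoints in different components.
Q–S (11): add — endpoints in different components.
S–W (11): skip — W and S already connected.
Q–V (15): add — endpoints in different components.
S–X (17): add — endpoints in different components.
Non-tree edge S–W has weight 11, equal to the heaviest edge on its tree cycle — swapping gives another MST of the same weight. Not unique.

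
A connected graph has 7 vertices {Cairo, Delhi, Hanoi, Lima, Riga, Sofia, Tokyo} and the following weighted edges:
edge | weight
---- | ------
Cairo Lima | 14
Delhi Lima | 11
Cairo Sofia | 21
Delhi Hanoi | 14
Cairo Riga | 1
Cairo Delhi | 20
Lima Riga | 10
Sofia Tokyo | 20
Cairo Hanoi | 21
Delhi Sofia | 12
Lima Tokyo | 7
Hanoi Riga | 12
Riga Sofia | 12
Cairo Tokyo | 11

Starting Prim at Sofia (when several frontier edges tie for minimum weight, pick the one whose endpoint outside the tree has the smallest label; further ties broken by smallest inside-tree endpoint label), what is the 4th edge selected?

Lima-Riga

Grow the tree from Sofia using Prim:
Step 1: cheapest edge leaving the tree is Delhi Sofia (12); add Delhi.
Step 2: cheapest edge leaving the tree is Delhi Lima (11); add Lima.
Step 3: cheapest edge leaving the tree is Lima Tokyo (7); add Tokyo.
Step 4: cheapest edge leaving the tree is Lima Riga (10); add Riga.
Step 5: cheapest edge leaving the tree is Cairo Riga (1); add Cairo.
Step 6: cheapest edge leaving the tree is Hanoi Riga (12); add Hanoi.
The 4th edge added is Lima Riga.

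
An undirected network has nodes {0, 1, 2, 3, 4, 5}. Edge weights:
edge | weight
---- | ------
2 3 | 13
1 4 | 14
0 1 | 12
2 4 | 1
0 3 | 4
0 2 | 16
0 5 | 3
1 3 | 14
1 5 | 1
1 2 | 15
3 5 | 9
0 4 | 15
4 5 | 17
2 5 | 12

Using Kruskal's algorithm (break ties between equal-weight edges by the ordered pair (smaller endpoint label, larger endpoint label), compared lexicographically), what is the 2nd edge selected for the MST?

2-4

Sort edges by weight, then run Kruskal:
1 5 (1): add. Components now {0} {1,5} {2} {3} {4}
2 4 (1): add. Components now {0} {1,5} {2,4} {3}
0 5 (3): add. Components now {0,1,5} {2,4} {3}
0 3 (4): add. Components now {0,1,3,5} {2,4}
3 5 (9): skip — 3 and 5 already connected.
0 1 (12): skip — 0 and 1 already connected.
2 5 (12): add. Components now {0,1,2,3,4,5}
The 2nd edge added is 2 4.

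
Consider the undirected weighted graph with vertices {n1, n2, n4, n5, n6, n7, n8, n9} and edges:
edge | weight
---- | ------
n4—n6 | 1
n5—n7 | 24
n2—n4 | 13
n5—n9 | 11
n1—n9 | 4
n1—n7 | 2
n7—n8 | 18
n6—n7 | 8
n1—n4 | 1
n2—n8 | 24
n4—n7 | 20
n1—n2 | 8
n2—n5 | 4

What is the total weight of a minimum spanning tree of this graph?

38

Grow the tree from n6 using Prim:
Step 1: cheapest edge leaving the tree is n4—n6 (1); add n4.
Step 2: cheapest edge leaving the tree is n1—n4 (1); add n1.
Step 3: cheapest edge leaving the tree is n1—n7 (2); add n7.
Step 4: cheapest edge leaving the tree is n1—n9 (4); add n9.
Step 5: cheapest edge leaving the tree is n1—n2 (8); add n2.
Step 6: cheapest edge leaving the tree is n2—n5 (4); add n5.
Step 7: cheapest edge leaving the tree is n7—n8 (18); add n8.
MST edges: n4—n6, n1—n4, n1—n7, n1—n9, n1—n2, n2—n5, n7—n8; total weight 1+1+2+4+8+4+18 = 38.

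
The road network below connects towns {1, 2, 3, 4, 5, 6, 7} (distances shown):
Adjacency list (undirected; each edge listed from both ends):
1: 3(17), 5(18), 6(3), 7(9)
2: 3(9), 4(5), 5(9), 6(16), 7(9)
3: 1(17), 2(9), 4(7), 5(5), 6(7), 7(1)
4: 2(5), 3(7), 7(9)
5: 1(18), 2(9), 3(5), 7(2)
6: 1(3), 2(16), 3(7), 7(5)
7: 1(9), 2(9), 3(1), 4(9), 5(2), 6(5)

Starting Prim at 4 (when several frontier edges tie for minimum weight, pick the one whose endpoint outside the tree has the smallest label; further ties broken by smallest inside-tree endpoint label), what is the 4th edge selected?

5-7

Grow the tree from 4 using Prim:
Step 1: cheapest edge leaving the tree is 2–4 (5); add 2.
Step 2: cheapest edge leaving the tree is 3–4 (7); add 3.
Step 3: cheapest edge leaving the tree is 3–7 (1); add 7.
Step 4: cheapest edge leaving the tree is 5–7 (2); add 5.
Step 5: cheapest edge leaving the tree is 6–7 (5); add 6.
Step 6: cheapest edge leaving the tree is 1–6 (3); add 1.
The 4th edge added is 5–7.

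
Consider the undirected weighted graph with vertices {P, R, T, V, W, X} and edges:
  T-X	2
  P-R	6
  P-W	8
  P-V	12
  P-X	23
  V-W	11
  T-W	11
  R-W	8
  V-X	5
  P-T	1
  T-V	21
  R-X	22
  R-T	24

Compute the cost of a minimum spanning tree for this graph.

Kruskal's algorithm — process edges by increasing weight (ties by edge label):
P-T (1): add — endpoints in different components.
T-X (2): add — endpoints in different components.
V-X (5): add — endpoints in different components.
P-R (6): add — endpoints in different components.
P-W (8): add — endpoints in different components.
MST edges: P-T, T-X, V-X, P-R, P-W; total weight 1+2+5+6+8 = 22.

22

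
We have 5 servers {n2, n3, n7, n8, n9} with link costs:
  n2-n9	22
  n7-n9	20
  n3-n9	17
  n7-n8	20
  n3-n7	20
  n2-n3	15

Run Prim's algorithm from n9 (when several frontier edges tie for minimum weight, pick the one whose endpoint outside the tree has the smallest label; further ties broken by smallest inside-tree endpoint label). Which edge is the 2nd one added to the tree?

n2-n3

Prim's algorithm from n9:
Step 1: frontier [n3-n9 17, n7-n9 20, n2-n9 22] → take n3-n9 (17); add n3.
Step 2: frontier [n2-n3 15, n3-n7 20, n7-n9 20, n2-n9 22] → take n2-n3 (15); add n2.
Step 3: frontier [n3-n7 20, n7-n9 20] → take n3-n7 (20); add n7.
Step 4: frontier [n7-n8 20] → take n7-n8 (20); add n8.
The 2nd edge added is n2-n3.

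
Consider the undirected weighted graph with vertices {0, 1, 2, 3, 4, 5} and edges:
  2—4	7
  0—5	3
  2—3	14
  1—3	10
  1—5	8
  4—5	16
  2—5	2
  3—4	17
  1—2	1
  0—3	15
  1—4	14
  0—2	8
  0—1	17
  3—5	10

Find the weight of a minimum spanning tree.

Kruskal: consider edges lightest-first.
1—2 (1): add. Components now {0} {1,2} {3} {4} {5}
2—5 (2): add. Components now {0} {1,2,5} {3} {4}
0—5 (3): add. Components now {0,1,2,5} {3} {4}
2—4 (7): add. Components now {0,1,2,4,5} {3}
0—2 (8): skip — 0 and 2 already connected.
1—5 (8): skip — 1 and 5 already connected.
1—3 (10): add. Components now {0,1,2,3,4,5}
MST edges: 1—2, 2—5, 0—5, 2—4, 1—3; total weight 1+2+3+7+10 = 23.

23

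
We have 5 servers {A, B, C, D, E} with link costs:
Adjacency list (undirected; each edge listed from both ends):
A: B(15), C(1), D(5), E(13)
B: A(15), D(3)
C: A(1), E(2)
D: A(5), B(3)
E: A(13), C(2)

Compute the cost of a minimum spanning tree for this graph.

11

Grow the tree from A using Prim:
Step 1: cheapest edge leaving the tree is A C (1); add C.
Step 2: cheapest edge leaving the tree is C E (2); add E.
Step 3: cheapest edge leaving the tree is A D (5); add D.
Step 4: cheapest edge leaving the tree is B D (3); add B.
MST edges: A C, C E, A D, B D; total weight 1+2+5+3 = 11.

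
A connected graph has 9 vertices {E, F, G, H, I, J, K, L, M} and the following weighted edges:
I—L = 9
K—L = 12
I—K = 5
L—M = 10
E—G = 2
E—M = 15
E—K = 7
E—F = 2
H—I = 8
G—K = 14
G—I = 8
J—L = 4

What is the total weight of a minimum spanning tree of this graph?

47

Sort edges by weight, then run Kruskal:
E—F (2): add — endpoints in different components.
E—G (2): add — endpoints in different components.
J—L (4): add — endpoints in different components.
I—K (5): add — endpoints in different components.
E—K (7): add — endpoints in different components.
G—I (8): skip — G and I already connected.
H—I (8): add — endpoints in different components.
I—L (9): add — endpoints in different components.
L—M (10): add — endpoints in different components.
MST edges: E—F, E—G, J—L, I—K, E—K, H—I, I—L, L—M; total weight 2+2+4+5+7+8+9+10 = 47.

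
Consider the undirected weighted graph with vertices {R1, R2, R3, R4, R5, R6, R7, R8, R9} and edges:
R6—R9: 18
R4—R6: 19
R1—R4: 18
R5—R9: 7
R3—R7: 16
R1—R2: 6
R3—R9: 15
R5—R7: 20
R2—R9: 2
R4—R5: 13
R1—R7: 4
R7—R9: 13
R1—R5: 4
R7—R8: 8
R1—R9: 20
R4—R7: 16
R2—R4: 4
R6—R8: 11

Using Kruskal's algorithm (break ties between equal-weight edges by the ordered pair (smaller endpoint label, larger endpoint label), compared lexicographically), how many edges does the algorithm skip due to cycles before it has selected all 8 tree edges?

3

Kruskal: consider edges lightest-first.
R2—R9 (2): add — endpoints in different components.
R1—R5 (4): add — endpoints in different components.
R1—R7 (4): add — endpoints in different components.
R2—R4 (4): add — endpoints in different components.
R1—R2 (6): add — endpoints in different components.
R5—R9 (7): skip — R9 and R5 already connected.
R7—R8 (8): add — endpoints in different components.
R6—R8 (11): add — endpoints in different components.
R4—R5 (13): skip — R5 and R4 already connected.
R7—R9 (13): skip — R7 and R9 already connected.
R3—R9 (15): add — endpoints in different components.
Edges rejected before the tree was complete: 3.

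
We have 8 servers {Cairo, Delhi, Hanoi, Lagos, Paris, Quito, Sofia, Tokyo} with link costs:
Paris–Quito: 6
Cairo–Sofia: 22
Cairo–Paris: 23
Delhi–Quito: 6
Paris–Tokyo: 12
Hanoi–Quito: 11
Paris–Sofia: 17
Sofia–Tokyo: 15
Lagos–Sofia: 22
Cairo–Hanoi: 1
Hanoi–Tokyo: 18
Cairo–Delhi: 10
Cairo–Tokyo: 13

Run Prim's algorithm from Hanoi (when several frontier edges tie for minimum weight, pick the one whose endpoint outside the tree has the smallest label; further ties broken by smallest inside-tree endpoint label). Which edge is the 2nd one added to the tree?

Cairo-Delhi

Prim's algorithm from Hanoi:
Step 1: frontier [Cairo–Hanoi 1, Hanoi–Quito 11, Hanoi–Tokyo 18] → take Cairo–Hanoi (1); add Cairo.
Step 2: frontier [Cairo–Delhi 10, Cairo–Tokyo 13, Cairo–Sofia 22, Cairo–Paris 23, Hanoi–Quito 11, Hanoi–Tokyo 18] → take Cairo–Delhi (10); add Delhi.
Step 3: frontier [Cairo–Tokyo 13, Cairo–Sofia 22, Cairo–Paris 23, Delhi–Quito 6, Hanoi–Quito 11, Hanoi–Tokyo 18] → take Delhi–Quito (6); add Quito.
Step 4: frontier [Cairo–Tokyo 13, Cairo–Sofia 22, Cairo–Paris 23, Hanoi–Tokyo 18, Paris–Quito 6] → take Paris–Quito (6); add Paris.
Step 5: frontier [Cairo–Tokyo 13, Cairo–Sofia 22, Hanoi–Tokyo 18, Paris–Tokyo 12, Paris–Sofia 17] → take Paris–Tokyo (12); add Tokyo.
Step 6: frontier [Cairo–Sofia 22, Paris–Sofia 17, Sofia–Tokyo 15] → take Sofia–Tokyo (15); add Sofia.
Step 7: frontier [Lagos–Sofia 22] → take Lagos–Sofia (22); add Lagos.
The 2nd edge added is Cairo–Delhi.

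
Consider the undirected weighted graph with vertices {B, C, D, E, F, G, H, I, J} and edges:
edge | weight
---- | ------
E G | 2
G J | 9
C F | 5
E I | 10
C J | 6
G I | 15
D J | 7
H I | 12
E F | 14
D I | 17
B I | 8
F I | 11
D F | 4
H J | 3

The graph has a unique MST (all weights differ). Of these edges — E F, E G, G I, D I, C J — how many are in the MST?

2

Kruskal's algorithm — process edges by increasing weight (ties by edge label):
E G (2): add — endpoints in different components.
H J (3): add — endpoints in different components.
D F (4): add — endpoints in different components.
C F (5): add — endpoints in different components.
C J (6): add — endpoints in different components.
D J (7): skip — D and J already connected.
B I (8): add — endpoints in different components.
G J (9): add — endpoints in different components.
E I (10): add — endpoints in different components.
MST edge set: {E G, H J, D F, C F, C J, B I, G J, E I}.
Of the listed edges, {E G, C J} are in the MST → 2.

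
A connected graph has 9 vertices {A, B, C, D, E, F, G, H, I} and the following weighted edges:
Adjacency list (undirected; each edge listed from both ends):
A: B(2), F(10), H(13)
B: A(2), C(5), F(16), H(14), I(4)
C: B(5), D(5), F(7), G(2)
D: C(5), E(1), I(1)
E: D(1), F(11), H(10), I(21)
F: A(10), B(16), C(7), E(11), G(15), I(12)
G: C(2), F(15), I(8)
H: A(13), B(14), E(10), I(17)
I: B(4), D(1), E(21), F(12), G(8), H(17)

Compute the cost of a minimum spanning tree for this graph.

Prim's algorithm from F:
Step 1: cheapest edge leaving the tree is C F (7); add C.
Step 2: cheapest edge leaving the tree is C G (2); add G.
Step 3: cheapest edge leaving the tree is B C (5); add B.
Step 4: cheapest edge leaving the tree is A B (2); add A.
Step 5: cheapest edge leaving the tree is B I (4); add I.
Step 6: cheapest edge leaving the tree is D I (1); add D.
Step 7: cheapest edge leaving the tree is D E (1); add E.
Step 8: cheapest edge leaving the tree is E H (10); add H.
MST edges: C F, C G, B C, A B, B I, D I, D E, E H; total weight 7+2+5+2+4+1+1+10 = 32.

32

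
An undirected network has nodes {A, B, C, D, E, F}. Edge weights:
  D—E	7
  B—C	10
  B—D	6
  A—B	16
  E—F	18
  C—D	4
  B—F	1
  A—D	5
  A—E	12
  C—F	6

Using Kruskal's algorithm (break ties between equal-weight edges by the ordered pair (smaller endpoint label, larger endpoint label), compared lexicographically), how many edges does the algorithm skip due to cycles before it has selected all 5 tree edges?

Kruskal's algorithm — process edges by increasing weight (ties by edge label):
B—F (1): add — endpoints in different components.
C—D (4): add — endpoints in different components.
A—D (5): add — endpoints in different components.
B—D (6): add — endpoints in different components.
C—F (6): skip — C and F already connected.
D—E (7): add — endpoints in different components.
Edges rejected before the tree was complete: 1.

1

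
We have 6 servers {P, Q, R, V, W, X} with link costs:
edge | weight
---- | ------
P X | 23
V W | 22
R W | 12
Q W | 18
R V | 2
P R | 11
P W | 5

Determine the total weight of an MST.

59

Kruskal's algorithm — process edges by increasing weight (ties by edge label):
R V (2): add. Components now {X} {W} {R,V} {P} {Q}
P W (5): add. Components now {X} {P,W} {R,V} {Q}
P R (11): add. Components now {X} {P,R,V,W} {Q}
R W (12): skip — W and R already connected.
Q W (18): add. Components now {X} {P,Q,R,V,W}
V W (22): skip — W and V already connected.
P X (23): add. Components now {P,Q,R,V,W,X}
MST edges: R V, P W, P R, Q W, P X; total weight 2+5+11+18+23 = 59.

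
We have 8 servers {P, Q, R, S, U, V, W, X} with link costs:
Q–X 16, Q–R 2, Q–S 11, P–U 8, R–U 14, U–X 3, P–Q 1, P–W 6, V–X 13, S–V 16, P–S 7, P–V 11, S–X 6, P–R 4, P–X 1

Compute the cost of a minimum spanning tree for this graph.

30

Sort edges by weight, then run Kruskal:
P–Q (1): add — endpoints in different components.
P–X (1): add — endpoints in different components.
Q–R (2): add — endpoints in different components.
U–X (3): add — endpoints in different components.
P–R (4): skip — R and P already connected.
P–W (6): add — endpoints in different components.
S–X (6): add — endpoints in different components.
P–S (7): skip — S and P already connected.
P–U (8): skip — P and U already connected.
P–V (11): add — endpoints in different components.
MST edges: P–Q, P–X, Q–R, U–X, P–W, S–X, P–V; total weight 1+1+2+3+6+6+11 = 30.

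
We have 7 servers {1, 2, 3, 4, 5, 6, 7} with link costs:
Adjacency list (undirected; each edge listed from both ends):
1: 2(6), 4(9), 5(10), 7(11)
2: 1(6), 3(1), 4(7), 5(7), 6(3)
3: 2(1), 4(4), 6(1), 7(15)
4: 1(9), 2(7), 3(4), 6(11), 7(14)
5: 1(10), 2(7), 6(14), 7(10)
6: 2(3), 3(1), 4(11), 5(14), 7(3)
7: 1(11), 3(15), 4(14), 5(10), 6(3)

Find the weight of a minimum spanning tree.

22

Kruskal's algorithm — process edges by increasing weight (ties by edge label):
2-3 (1): add. Components now {1} {2,3} {4} {5} {6} {7}
3-6 (1): add. Components now {1} {2,3,6} {4} {5} {7}
2-6 (3): skip — 2 and 6 already connected.
6-7 (3): add. Components now {1} {2,3,6,7} {4} {5}
3-4 (4): add. Components now {1} {2,3,4,6,7} {5}
1-2 (6): add. Components now {1,2,3,4,6,7} {5}
2-4 (7): skip — 2 and 4 already connected.
2-5 (7): add. Components now {1,2,3,4,5,6,7}
MST edges: 2-3, 3-6, 6-7, 3-4, 1-2, 2-5; total weight 1+1+3+4+6+7 = 22.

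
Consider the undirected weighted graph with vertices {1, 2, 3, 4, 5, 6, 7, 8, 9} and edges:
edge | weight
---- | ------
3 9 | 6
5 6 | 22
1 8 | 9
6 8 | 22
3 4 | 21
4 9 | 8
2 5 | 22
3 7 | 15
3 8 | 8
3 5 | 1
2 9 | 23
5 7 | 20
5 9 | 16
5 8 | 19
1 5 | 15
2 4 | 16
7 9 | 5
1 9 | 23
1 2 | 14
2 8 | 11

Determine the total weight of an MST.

70

Kruskal: consider edges lightest-first.
3 5 (1): add — endpoints in different components.
7 9 (5): add — endpoints in different components.
3 9 (6): add — endpoints in different components.
3 8 (8): add — endpoints in different components.
4 9 (8): add — endpoints in different components.
1 8 (9): add — endpoints in different components.
2 8 (11): add — endpoints in different components.
1 2 (14): skip — 1 and 2 already connected.
1 5 (15): skip — 1 and 5 already connected.
3 7 (15): skip — 3 and 7 already connected.
2 4 (16): skip — 2 and 4 already connected.
5 9 (16): skip — 5 and 9 already connected.
5 8 (19): skip — 5 and 8 already connected.
5 7 (20): skip — 5 and 7 already connected.
3 4 (21): skip — 3 and 4 already connected.
2 5 (22): skip — 2 and 5 already connected.
5 6 (22): add — endpoints in different components.
MST edges: 3 5, 7 9, 3 9, 3 8, 4 9, 1 8, 2 8, 5 6; total weight 1+5+6+8+8+9+11+22 = 70.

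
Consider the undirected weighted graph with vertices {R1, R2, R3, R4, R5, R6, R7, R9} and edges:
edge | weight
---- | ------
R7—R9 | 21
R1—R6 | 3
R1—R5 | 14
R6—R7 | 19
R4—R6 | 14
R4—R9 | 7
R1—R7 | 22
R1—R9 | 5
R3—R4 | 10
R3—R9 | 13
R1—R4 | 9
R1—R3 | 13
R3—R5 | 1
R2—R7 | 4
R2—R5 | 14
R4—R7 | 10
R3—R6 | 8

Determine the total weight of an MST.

Sort edges by weight, then run Kruskal:
R3—R5 (1): add — endpoints in different components.
R1—R6 (3): add — endpoints in different components.
R2—R7 (4): add — endpoints in different components.
R1—R9 (5): add — endpoints in different components.
R4—R9 (7): add — endpoints in different components.
R3—R6 (8): add — endpoints in different components.
R1—R4 (9): skip — R1 and R4 already connected.
R3—R4 (10): skip — R4 and R3 already connected.
R4—R7 (10): add — endpoints in different components.
MST edges: R3—R5, R1—R6, R2—R7, R1—R9, R4—R9, R3—R6, R4—R7; total weight 1+3+4+5+7+8+10 = 38.

38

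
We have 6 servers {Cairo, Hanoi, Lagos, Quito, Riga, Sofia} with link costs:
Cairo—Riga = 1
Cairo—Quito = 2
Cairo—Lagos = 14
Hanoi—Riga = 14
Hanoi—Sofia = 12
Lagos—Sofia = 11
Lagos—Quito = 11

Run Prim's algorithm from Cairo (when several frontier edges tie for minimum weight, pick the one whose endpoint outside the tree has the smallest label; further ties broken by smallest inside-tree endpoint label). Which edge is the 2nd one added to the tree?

Cairo-Quito

Prim's algorithm from Cairo:
Step 1: frontier [Cairo—Riga 1, Cairo—Quito 2, Cairo—Lagos 14] → take Cairo—Riga (1); add Riga.
Step 2: frontier [Cairo—Quito 2, Cairo—Lagos 14, Hanoi—Riga 14] → take Cairo—Quito (2); add Quito.
Step 3: frontier [Cairo—Lagos 14, Lagos—Quito 11, Hanoi—Riga 14] → take Lagos—Quito (11); add Lagos.
Step 4: frontier [Lagos—Sofia 11, Hanoi—Riga 14] → take Lagos—Sofia (11); add Sofia.
Step 5: frontier [Hanoi—Riga 14, Hanoi—Sofia 12] → take Hanoi—Sofia (12); add Hanoi.
The 2nd edge added is Cairo—Quito.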